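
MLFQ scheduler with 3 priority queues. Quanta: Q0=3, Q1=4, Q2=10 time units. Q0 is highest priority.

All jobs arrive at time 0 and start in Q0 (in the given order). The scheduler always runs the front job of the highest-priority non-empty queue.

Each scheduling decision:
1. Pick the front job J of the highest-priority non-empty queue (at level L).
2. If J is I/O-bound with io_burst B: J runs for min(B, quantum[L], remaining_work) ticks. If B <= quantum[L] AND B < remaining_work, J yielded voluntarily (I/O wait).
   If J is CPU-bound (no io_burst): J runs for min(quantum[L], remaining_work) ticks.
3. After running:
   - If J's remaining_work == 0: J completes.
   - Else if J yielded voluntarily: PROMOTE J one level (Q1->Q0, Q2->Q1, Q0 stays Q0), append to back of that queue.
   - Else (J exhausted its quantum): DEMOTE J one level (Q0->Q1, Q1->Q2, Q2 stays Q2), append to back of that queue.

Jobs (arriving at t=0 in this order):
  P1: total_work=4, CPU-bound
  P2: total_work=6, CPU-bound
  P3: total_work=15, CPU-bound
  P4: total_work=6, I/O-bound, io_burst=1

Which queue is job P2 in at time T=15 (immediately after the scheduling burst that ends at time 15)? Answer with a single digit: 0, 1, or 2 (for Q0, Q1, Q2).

t=0-3: P1@Q0 runs 3, rem=1, quantum used, demote→Q1. Q0=[P2,P3,P4] Q1=[P1] Q2=[]
t=3-6: P2@Q0 runs 3, rem=3, quantum used, demote→Q1. Q0=[P3,P4] Q1=[P1,P2] Q2=[]
t=6-9: P3@Q0 runs 3, rem=12, quantum used, demote→Q1. Q0=[P4] Q1=[P1,P2,P3] Q2=[]
t=9-10: P4@Q0 runs 1, rem=5, I/O yield, promote→Q0. Q0=[P4] Q1=[P1,P2,P3] Q2=[]
t=10-11: P4@Q0 runs 1, rem=4, I/O yield, promote→Q0. Q0=[P4] Q1=[P1,P2,P3] Q2=[]
t=11-12: P4@Q0 runs 1, rem=3, I/O yield, promote→Q0. Q0=[P4] Q1=[P1,P2,P3] Q2=[]
t=12-13: P4@Q0 runs 1, rem=2, I/O yield, promote→Q0. Q0=[P4] Q1=[P1,P2,P3] Q2=[]
t=13-14: P4@Q0 runs 1, rem=1, I/O yield, promote→Q0. Q0=[P4] Q1=[P1,P2,P3] Q2=[]
t=14-15: P4@Q0 runs 1, rem=0, completes. Q0=[] Q1=[P1,P2,P3] Q2=[]
t=15-16: P1@Q1 runs 1, rem=0, completes. Q0=[] Q1=[P2,P3] Q2=[]
t=16-19: P2@Q1 runs 3, rem=0, completes. Q0=[] Q1=[P3] Q2=[]
t=19-23: P3@Q1 runs 4, rem=8, quantum used, demote→Q2. Q0=[] Q1=[] Q2=[P3]
t=23-31: P3@Q2 runs 8, rem=0, completes. Q0=[] Q1=[] Q2=[]

Answer: 1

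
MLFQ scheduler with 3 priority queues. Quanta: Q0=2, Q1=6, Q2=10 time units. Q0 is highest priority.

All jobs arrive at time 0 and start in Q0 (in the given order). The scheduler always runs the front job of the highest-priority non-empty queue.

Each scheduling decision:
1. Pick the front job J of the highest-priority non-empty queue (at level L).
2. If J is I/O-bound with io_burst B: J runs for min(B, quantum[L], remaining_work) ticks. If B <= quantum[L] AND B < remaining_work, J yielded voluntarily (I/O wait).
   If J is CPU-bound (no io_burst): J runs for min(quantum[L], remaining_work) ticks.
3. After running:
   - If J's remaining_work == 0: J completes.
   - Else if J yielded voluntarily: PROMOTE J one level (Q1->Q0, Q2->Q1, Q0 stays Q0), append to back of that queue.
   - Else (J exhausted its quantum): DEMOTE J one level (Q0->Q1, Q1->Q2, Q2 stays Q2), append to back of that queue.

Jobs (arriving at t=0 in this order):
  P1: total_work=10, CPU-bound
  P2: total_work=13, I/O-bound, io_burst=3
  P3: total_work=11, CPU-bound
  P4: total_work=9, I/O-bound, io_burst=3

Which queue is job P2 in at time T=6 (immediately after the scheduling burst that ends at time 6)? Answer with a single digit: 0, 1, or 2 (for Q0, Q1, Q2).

Answer: 1

Derivation:
t=0-2: P1@Q0 runs 2, rem=8, quantum used, demote→Q1. Q0=[P2,P3,P4] Q1=[P1] Q2=[]
t=2-4: P2@Q0 runs 2, rem=11, quantum used, demote→Q1. Q0=[P3,P4] Q1=[P1,P2] Q2=[]
t=4-6: P3@Q0 runs 2, rem=9, quantum used, demote→Q1. Q0=[P4] Q1=[P1,P2,P3] Q2=[]
t=6-8: P4@Q0 runs 2, rem=7, quantum used, demote→Q1. Q0=[] Q1=[P1,P2,P3,P4] Q2=[]
t=8-14: P1@Q1 runs 6, rem=2, quantum used, demote→Q2. Q0=[] Q1=[P2,P3,P4] Q2=[P1]
t=14-17: P2@Q1 runs 3, rem=8, I/O yield, promote→Q0. Q0=[P2] Q1=[P3,P4] Q2=[P1]
t=17-19: P2@Q0 runs 2, rem=6, quantum used, demote→Q1. Q0=[] Q1=[P3,P4,P2] Q2=[P1]
t=19-25: P3@Q1 runs 6, rem=3, quantum used, demote→Q2. Q0=[] Q1=[P4,P2] Q2=[P1,P3]
t=25-28: P4@Q1 runs 3, rem=4, I/O yield, promote→Q0. Q0=[P4] Q1=[P2] Q2=[P1,P3]
t=28-30: P4@Q0 runs 2, rem=2, quantum used, demote→Q1. Q0=[] Q1=[P2,P4] Q2=[P1,P3]
t=30-33: P2@Q1 runs 3, rem=3, I/O yield, promote→Q0. Q0=[P2] Q1=[P4] Q2=[P1,P3]
t=33-35: P2@Q0 runs 2, rem=1, quantum used, demote→Q1. Q0=[] Q1=[P4,P2] Q2=[P1,P3]
t=35-37: P4@Q1 runs 2, rem=0, completes. Q0=[] Q1=[P2] Q2=[P1,P3]
t=37-38: P2@Q1 runs 1, rem=0, completes. Q0=[] Q1=[] Q2=[P1,P3]
t=38-40: P1@Q2 runs 2, rem=0, completes. Q0=[] Q1=[] Q2=[P3]
t=40-43: P3@Q2 runs 3, rem=0, completes. Q0=[] Q1=[] Q2=[]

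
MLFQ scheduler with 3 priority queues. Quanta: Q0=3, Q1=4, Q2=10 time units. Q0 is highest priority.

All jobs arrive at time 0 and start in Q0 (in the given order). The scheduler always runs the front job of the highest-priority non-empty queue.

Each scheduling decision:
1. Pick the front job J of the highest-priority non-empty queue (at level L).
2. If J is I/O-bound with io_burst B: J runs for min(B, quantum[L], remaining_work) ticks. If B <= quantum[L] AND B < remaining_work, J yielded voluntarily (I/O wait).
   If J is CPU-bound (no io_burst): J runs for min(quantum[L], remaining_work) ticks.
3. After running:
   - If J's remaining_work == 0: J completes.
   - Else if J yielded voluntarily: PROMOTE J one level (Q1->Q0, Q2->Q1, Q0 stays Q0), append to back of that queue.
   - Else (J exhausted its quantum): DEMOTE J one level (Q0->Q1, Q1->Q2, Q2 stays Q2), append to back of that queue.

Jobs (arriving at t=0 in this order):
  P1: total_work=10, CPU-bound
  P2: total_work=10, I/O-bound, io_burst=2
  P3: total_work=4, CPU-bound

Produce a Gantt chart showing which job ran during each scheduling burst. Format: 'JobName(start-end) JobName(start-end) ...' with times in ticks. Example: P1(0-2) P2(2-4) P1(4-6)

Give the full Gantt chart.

Answer: P1(0-3) P2(3-5) P3(5-8) P2(8-10) P2(10-12) P2(12-14) P2(14-16) P1(16-20) P3(20-21) P1(21-24)

Derivation:
t=0-3: P1@Q0 runs 3, rem=7, quantum used, demote→Q1. Q0=[P2,P3] Q1=[P1] Q2=[]
t=3-5: P2@Q0 runs 2, rem=8, I/O yield, promote→Q0. Q0=[P3,P2] Q1=[P1] Q2=[]
t=5-8: P3@Q0 runs 3, rem=1, quantum used, demote→Q1. Q0=[P2] Q1=[P1,P3] Q2=[]
t=8-10: P2@Q0 runs 2, rem=6, I/O yield, promote→Q0. Q0=[P2] Q1=[P1,P3] Q2=[]
t=10-12: P2@Q0 runs 2, rem=4, I/O yield, promote→Q0. Q0=[P2] Q1=[P1,P3] Q2=[]
t=12-14: P2@Q0 runs 2, rem=2, I/O yield, promote→Q0. Q0=[P2] Q1=[P1,P3] Q2=[]
t=14-16: P2@Q0 runs 2, rem=0, completes. Q0=[] Q1=[P1,P3] Q2=[]
t=16-20: P1@Q1 runs 4, rem=3, quantum used, demote→Q2. Q0=[] Q1=[P3] Q2=[P1]
t=20-21: P3@Q1 runs 1, rem=0, completes. Q0=[] Q1=[] Q2=[P1]
t=21-24: P1@Q2 runs 3, rem=0, completes. Q0=[] Q1=[] Q2=[]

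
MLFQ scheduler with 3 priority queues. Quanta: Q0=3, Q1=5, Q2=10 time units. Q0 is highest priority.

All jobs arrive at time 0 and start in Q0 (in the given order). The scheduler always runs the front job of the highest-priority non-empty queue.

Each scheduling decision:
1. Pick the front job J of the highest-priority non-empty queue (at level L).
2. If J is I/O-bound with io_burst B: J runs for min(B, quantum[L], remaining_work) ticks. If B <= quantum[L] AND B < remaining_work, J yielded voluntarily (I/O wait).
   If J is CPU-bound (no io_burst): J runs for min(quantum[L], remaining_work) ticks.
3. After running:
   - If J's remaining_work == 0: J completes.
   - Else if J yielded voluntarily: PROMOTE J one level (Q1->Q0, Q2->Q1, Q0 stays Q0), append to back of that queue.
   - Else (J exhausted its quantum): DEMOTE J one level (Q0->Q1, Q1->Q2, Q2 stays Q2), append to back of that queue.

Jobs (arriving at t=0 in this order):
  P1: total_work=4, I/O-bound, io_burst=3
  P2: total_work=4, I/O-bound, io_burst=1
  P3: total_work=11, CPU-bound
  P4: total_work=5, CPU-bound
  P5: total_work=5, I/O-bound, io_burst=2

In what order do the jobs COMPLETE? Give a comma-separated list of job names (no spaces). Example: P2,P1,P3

Answer: P1,P5,P2,P4,P3

Derivation:
t=0-3: P1@Q0 runs 3, rem=1, I/O yield, promote→Q0. Q0=[P2,P3,P4,P5,P1] Q1=[] Q2=[]
t=3-4: P2@Q0 runs 1, rem=3, I/O yield, promote→Q0. Q0=[P3,P4,P5,P1,P2] Q1=[] Q2=[]
t=4-7: P3@Q0 runs 3, rem=8, quantum used, demote→Q1. Q0=[P4,P5,P1,P2] Q1=[P3] Q2=[]
t=7-10: P4@Q0 runs 3, rem=2, quantum used, demote→Q1. Q0=[P5,P1,P2] Q1=[P3,P4] Q2=[]
t=10-12: P5@Q0 runs 2, rem=3, I/O yield, promote→Q0. Q0=[P1,P2,P5] Q1=[P3,P4] Q2=[]
t=12-13: P1@Q0 runs 1, rem=0, completes. Q0=[P2,P5] Q1=[P3,P4] Q2=[]
t=13-14: P2@Q0 runs 1, rem=2, I/O yield, promote→Q0. Q0=[P5,P2] Q1=[P3,P4] Q2=[]
t=14-16: P5@Q0 runs 2, rem=1, I/O yield, promote→Q0. Q0=[P2,P5] Q1=[P3,P4] Q2=[]
t=16-17: P2@Q0 runs 1, rem=1, I/O yield, promote→Q0. Q0=[P5,P2] Q1=[P3,P4] Q2=[]
t=17-18: P5@Q0 runs 1, rem=0, completes. Q0=[P2] Q1=[P3,P4] Q2=[]
t=18-19: P2@Q0 runs 1, rem=0, completes. Q0=[] Q1=[P3,P4] Q2=[]
t=19-24: P3@Q1 runs 5, rem=3, quantum used, demote→Q2. Q0=[] Q1=[P4] Q2=[P3]
t=24-26: P4@Q1 runs 2, rem=0, completes. Q0=[] Q1=[] Q2=[P3]
t=26-29: P3@Q2 runs 3, rem=0, completes. Q0=[] Q1=[] Q2=[]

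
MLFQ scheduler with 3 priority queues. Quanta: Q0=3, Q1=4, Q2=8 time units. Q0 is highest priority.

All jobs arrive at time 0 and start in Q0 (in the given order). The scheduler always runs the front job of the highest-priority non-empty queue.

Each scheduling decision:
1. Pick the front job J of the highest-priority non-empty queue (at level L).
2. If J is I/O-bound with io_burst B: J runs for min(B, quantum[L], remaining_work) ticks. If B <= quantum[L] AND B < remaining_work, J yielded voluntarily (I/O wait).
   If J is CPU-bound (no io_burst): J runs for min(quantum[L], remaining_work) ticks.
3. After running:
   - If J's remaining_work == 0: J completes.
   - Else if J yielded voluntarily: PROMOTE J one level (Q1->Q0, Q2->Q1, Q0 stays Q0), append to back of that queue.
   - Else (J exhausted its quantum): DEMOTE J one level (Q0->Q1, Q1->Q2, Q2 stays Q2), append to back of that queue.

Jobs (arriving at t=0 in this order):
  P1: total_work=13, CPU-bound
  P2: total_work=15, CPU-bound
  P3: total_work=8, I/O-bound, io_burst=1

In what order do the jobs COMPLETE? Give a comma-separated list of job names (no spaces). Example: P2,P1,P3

t=0-3: P1@Q0 runs 3, rem=10, quantum used, demote→Q1. Q0=[P2,P3] Q1=[P1] Q2=[]
t=3-6: P2@Q0 runs 3, rem=12, quantum used, demote→Q1. Q0=[P3] Q1=[P1,P2] Q2=[]
t=6-7: P3@Q0 runs 1, rem=7, I/O yield, promote→Q0. Q0=[P3] Q1=[P1,P2] Q2=[]
t=7-8: P3@Q0 runs 1, rem=6, I/O yield, promote→Q0. Q0=[P3] Q1=[P1,P2] Q2=[]
t=8-9: P3@Q0 runs 1, rem=5, I/O yield, promote→Q0. Q0=[P3] Q1=[P1,P2] Q2=[]
t=9-10: P3@Q0 runs 1, rem=4, I/O yield, promote→Q0. Q0=[P3] Q1=[P1,P2] Q2=[]
t=10-11: P3@Q0 runs 1, rem=3, I/O yield, promote→Q0. Q0=[P3] Q1=[P1,P2] Q2=[]
t=11-12: P3@Q0 runs 1, rem=2, I/O yield, promote→Q0. Q0=[P3] Q1=[P1,P2] Q2=[]
t=12-13: P3@Q0 runs 1, rem=1, I/O yield, promote→Q0. Q0=[P3] Q1=[P1,P2] Q2=[]
t=13-14: P3@Q0 runs 1, rem=0, completes. Q0=[] Q1=[P1,P2] Q2=[]
t=14-18: P1@Q1 runs 4, rem=6, quantum used, demote→Q2. Q0=[] Q1=[P2] Q2=[P1]
t=18-22: P2@Q1 runs 4, rem=8, quantum used, demote→Q2. Q0=[] Q1=[] Q2=[P1,P2]
t=22-28: P1@Q2 runs 6, rem=0, completes. Q0=[] Q1=[] Q2=[P2]
t=28-36: P2@Q2 runs 8, rem=0, completes. Q0=[] Q1=[] Q2=[]

Answer: P3,P1,P2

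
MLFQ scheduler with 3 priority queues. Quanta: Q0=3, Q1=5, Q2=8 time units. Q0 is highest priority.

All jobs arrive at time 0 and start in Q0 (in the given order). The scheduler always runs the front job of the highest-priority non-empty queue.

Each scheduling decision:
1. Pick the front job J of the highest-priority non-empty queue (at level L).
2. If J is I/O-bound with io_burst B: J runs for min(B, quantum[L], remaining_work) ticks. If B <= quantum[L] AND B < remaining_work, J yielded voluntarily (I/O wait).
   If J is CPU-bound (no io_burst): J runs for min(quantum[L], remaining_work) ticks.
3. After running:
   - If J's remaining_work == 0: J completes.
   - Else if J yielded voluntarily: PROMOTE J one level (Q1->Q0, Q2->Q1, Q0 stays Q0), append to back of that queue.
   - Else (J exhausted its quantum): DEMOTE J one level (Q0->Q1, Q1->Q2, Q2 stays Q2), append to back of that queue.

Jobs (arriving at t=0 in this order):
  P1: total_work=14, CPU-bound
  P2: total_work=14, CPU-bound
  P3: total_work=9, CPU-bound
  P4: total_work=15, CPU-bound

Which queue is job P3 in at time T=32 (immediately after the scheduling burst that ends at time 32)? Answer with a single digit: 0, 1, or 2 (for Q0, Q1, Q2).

t=0-3: P1@Q0 runs 3, rem=11, quantum used, demote→Q1. Q0=[P2,P3,P4] Q1=[P1] Q2=[]
t=3-6: P2@Q0 runs 3, rem=11, quantum used, demote→Q1. Q0=[P3,P4] Q1=[P1,P2] Q2=[]
t=6-9: P3@Q0 runs 3, rem=6, quantum used, demote→Q1. Q0=[P4] Q1=[P1,P2,P3] Q2=[]
t=9-12: P4@Q0 runs 3, rem=12, quantum used, demote→Q1. Q0=[] Q1=[P1,P2,P3,P4] Q2=[]
t=12-17: P1@Q1 runs 5, rem=6, quantum used, demote→Q2. Q0=[] Q1=[P2,P3,P4] Q2=[P1]
t=17-22: P2@Q1 runs 5, rem=6, quantum used, demote→Q2. Q0=[] Q1=[P3,P4] Q2=[P1,P2]
t=22-27: P3@Q1 runs 5, rem=1, quantum used, demote→Q2. Q0=[] Q1=[P4] Q2=[P1,P2,P3]
t=27-32: P4@Q1 runs 5, rem=7, quantum used, demote→Q2. Q0=[] Q1=[] Q2=[P1,P2,P3,P4]
t=32-38: P1@Q2 runs 6, rem=0, completes. Q0=[] Q1=[] Q2=[P2,P3,P4]
t=38-44: P2@Q2 runs 6, rem=0, completes. Q0=[] Q1=[] Q2=[P3,P4]
t=44-45: P3@Q2 runs 1, rem=0, completes. Q0=[] Q1=[] Q2=[P4]
t=45-52: P4@Q2 runs 7, rem=0, completes. Q0=[] Q1=[] Q2=[]

Answer: 2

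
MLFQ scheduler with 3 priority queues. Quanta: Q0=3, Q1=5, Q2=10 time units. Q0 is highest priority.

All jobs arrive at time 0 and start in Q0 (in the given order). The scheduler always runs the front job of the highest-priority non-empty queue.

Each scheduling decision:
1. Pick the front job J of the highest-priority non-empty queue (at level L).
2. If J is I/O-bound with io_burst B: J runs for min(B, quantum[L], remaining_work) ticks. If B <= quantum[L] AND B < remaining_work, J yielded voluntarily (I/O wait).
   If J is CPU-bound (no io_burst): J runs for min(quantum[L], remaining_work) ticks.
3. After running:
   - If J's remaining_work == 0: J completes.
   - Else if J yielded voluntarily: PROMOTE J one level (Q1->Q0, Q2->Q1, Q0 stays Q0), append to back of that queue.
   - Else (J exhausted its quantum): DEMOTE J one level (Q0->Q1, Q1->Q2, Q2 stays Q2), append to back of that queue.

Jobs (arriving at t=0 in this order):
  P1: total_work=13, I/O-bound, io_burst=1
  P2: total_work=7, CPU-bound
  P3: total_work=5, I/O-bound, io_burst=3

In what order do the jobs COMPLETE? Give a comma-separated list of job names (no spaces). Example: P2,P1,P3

t=0-1: P1@Q0 runs 1, rem=12, I/O yield, promote→Q0. Q0=[P2,P3,P1] Q1=[] Q2=[]
t=1-4: P2@Q0 runs 3, rem=4, quantum used, demote→Q1. Q0=[P3,P1] Q1=[P2] Q2=[]
t=4-7: P3@Q0 runs 3, rem=2, I/O yield, promote→Q0. Q0=[P1,P3] Q1=[P2] Q2=[]
t=7-8: P1@Q0 runs 1, rem=11, I/O yield, promote→Q0. Q0=[P3,P1] Q1=[P2] Q2=[]
t=8-10: P3@Q0 runs 2, rem=0, completes. Q0=[P1] Q1=[P2] Q2=[]
t=10-11: P1@Q0 runs 1, rem=10, I/O yield, promote→Q0. Q0=[P1] Q1=[P2] Q2=[]
t=11-12: P1@Q0 runs 1, rem=9, I/O yield, promote→Q0. Q0=[P1] Q1=[P2] Q2=[]
t=12-13: P1@Q0 runs 1, rem=8, I/O yield, promote→Q0. Q0=[P1] Q1=[P2] Q2=[]
t=13-14: P1@Q0 runs 1, rem=7, I/O yield, promote→Q0. Q0=[P1] Q1=[P2] Q2=[]
t=14-15: P1@Q0 runs 1, rem=6, I/O yield, promote→Q0. Q0=[P1] Q1=[P2] Q2=[]
t=15-16: P1@Q0 runs 1, rem=5, I/O yield, promote→Q0. Q0=[P1] Q1=[P2] Q2=[]
t=16-17: P1@Q0 runs 1, rem=4, I/O yield, promote→Q0. Q0=[P1] Q1=[P2] Q2=[]
t=17-18: P1@Q0 runs 1, rem=3, I/O yield, promote→Q0. Q0=[P1] Q1=[P2] Q2=[]
t=18-19: P1@Q0 runs 1, rem=2, I/O yield, promote→Q0. Q0=[P1] Q1=[P2] Q2=[]
t=19-20: P1@Q0 runs 1, rem=1, I/O yield, promote→Q0. Q0=[P1] Q1=[P2] Q2=[]
t=20-21: P1@Q0 runs 1, rem=0, completes. Q0=[] Q1=[P2] Q2=[]
t=21-25: P2@Q1 runs 4, rem=0, completes. Q0=[] Q1=[] Q2=[]

Answer: P3,P1,P2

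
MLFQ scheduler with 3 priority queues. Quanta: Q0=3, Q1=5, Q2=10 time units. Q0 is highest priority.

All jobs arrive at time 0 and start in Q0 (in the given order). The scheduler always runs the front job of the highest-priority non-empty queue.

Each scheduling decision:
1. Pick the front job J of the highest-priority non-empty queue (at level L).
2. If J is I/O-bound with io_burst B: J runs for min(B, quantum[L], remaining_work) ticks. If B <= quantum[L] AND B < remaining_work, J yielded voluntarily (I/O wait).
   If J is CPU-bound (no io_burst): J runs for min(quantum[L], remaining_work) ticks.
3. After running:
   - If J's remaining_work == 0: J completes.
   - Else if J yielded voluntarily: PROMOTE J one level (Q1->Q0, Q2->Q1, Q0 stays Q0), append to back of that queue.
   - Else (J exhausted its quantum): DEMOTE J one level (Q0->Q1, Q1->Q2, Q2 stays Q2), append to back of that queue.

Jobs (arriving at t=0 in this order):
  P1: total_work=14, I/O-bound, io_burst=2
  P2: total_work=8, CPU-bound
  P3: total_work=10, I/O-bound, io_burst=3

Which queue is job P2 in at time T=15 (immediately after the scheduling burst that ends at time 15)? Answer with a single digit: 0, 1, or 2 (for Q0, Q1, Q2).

t=0-2: P1@Q0 runs 2, rem=12, I/O yield, promote→Q0. Q0=[P2,P3,P1] Q1=[] Q2=[]
t=2-5: P2@Q0 runs 3, rem=5, quantum used, demote→Q1. Q0=[P3,P1] Q1=[P2] Q2=[]
t=5-8: P3@Q0 runs 3, rem=7, I/O yield, promote→Q0. Q0=[P1,P3] Q1=[P2] Q2=[]
t=8-10: P1@Q0 runs 2, rem=10, I/O yield, promote→Q0. Q0=[P3,P1] Q1=[P2] Q2=[]
t=10-13: P3@Q0 runs 3, rem=4, I/O yield, promote→Q0. Q0=[P1,P3] Q1=[P2] Q2=[]
t=13-15: P1@Q0 runs 2, rem=8, I/O yield, promote→Q0. Q0=[P3,P1] Q1=[P2] Q2=[]
t=15-18: P3@Q0 runs 3, rem=1, I/O yield, promote→Q0. Q0=[P1,P3] Q1=[P2] Q2=[]
t=18-20: P1@Q0 runs 2, rem=6, I/O yield, promote→Q0. Q0=[P3,P1] Q1=[P2] Q2=[]
t=20-21: P3@Q0 runs 1, rem=0, completes. Q0=[P1] Q1=[P2] Q2=[]
t=21-23: P1@Q0 runs 2, rem=4, I/O yield, promote→Q0. Q0=[P1] Q1=[P2] Q2=[]
t=23-25: P1@Q0 runs 2, rem=2, I/O yield, promote→Q0. Q0=[P1] Q1=[P2] Q2=[]
t=25-27: P1@Q0 runs 2, rem=0, completes. Q0=[] Q1=[P2] Q2=[]
t=27-32: P2@Q1 runs 5, rem=0, completes. Q0=[] Q1=[] Q2=[]

Answer: 1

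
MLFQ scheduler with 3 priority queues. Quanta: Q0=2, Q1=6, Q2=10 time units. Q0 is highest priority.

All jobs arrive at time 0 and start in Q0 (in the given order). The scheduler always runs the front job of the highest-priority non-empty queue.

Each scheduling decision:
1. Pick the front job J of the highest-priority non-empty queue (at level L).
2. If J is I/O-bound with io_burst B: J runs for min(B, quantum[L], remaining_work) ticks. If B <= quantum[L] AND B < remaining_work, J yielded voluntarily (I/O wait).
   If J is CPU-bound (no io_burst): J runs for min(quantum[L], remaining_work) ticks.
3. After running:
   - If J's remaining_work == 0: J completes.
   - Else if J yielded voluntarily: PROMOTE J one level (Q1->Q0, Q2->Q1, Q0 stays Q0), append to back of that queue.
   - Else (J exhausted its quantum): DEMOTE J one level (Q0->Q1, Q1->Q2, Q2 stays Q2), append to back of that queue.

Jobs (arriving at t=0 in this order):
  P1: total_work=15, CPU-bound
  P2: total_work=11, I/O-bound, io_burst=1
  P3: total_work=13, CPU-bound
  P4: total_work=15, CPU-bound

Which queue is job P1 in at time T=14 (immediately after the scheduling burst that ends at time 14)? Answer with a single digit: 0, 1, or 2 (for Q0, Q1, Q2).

Answer: 1

Derivation:
t=0-2: P1@Q0 runs 2, rem=13, quantum used, demote→Q1. Q0=[P2,P3,P4] Q1=[P1] Q2=[]
t=2-3: P2@Q0 runs 1, rem=10, I/O yield, promote→Q0. Q0=[P3,P4,P2] Q1=[P1] Q2=[]
t=3-5: P3@Q0 runs 2, rem=11, quantum used, demote→Q1. Q0=[P4,P2] Q1=[P1,P3] Q2=[]
t=5-7: P4@Q0 runs 2, rem=13, quantum used, demote→Q1. Q0=[P2] Q1=[P1,P3,P4] Q2=[]
t=7-8: P2@Q0 runs 1, rem=9, I/O yield, promote→Q0. Q0=[P2] Q1=[P1,P3,P4] Q2=[]
t=8-9: P2@Q0 runs 1, rem=8, I/O yield, promote→Q0. Q0=[P2] Q1=[P1,P3,P4] Q2=[]
t=9-10: P2@Q0 runs 1, rem=7, I/O yield, promote→Q0. Q0=[P2] Q1=[P1,P3,P4] Q2=[]
t=10-11: P2@Q0 runs 1, rem=6, I/O yield, promote→Q0. Q0=[P2] Q1=[P1,P3,P4] Q2=[]
t=11-12: P2@Q0 runs 1, rem=5, I/O yield, promote→Q0. Q0=[P2] Q1=[P1,P3,P4] Q2=[]
t=12-13: P2@Q0 runs 1, rem=4, I/O yield, promote→Q0. Q0=[P2] Q1=[P1,P3,P4] Q2=[]
t=13-14: P2@Q0 runs 1, rem=3, I/O yield, promote→Q0. Q0=[P2] Q1=[P1,P3,P4] Q2=[]
t=14-15: P2@Q0 runs 1, rem=2, I/O yield, promote→Q0. Q0=[P2] Q1=[P1,P3,P4] Q2=[]
t=15-16: P2@Q0 runs 1, rem=1, I/O yield, promote→Q0. Q0=[P2] Q1=[P1,P3,P4] Q2=[]
t=16-17: P2@Q0 runs 1, rem=0, completes. Q0=[] Q1=[P1,P3,P4] Q2=[]
t=17-23: P1@Q1 runs 6, rem=7, quantum used, demote→Q2. Q0=[] Q1=[P3,P4] Q2=[P1]
t=23-29: P3@Q1 runs 6, rem=5, quantum used, demote→Q2. Q0=[] Q1=[P4] Q2=[P1,P3]
t=29-35: P4@Q1 runs 6, rem=7, quantum used, demote→Q2. Q0=[] Q1=[] Q2=[P1,P3,P4]
t=35-42: P1@Q2 runs 7, rem=0, completes. Q0=[] Q1=[] Q2=[P3,P4]
t=42-47: P3@Q2 runs 5, rem=0, completes. Q0=[] Q1=[] Q2=[P4]
t=47-54: P4@Q2 runs 7, rem=0, completes. Q0=[] Q1=[] Q2=[]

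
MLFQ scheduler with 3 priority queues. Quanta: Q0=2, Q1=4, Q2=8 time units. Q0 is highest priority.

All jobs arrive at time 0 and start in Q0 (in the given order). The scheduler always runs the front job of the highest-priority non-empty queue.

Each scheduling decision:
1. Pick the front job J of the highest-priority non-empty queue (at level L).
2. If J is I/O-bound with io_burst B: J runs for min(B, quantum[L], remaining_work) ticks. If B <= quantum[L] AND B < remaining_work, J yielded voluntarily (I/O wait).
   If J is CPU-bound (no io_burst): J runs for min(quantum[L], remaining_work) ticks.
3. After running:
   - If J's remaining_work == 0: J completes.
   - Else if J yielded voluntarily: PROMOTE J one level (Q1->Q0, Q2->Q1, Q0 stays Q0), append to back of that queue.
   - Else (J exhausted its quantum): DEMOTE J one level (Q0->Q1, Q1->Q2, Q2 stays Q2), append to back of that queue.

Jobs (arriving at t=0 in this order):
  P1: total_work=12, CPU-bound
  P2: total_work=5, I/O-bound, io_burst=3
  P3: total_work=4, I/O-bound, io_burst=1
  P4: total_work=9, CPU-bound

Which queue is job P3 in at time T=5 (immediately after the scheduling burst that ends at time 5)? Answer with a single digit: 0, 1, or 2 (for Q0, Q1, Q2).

Answer: 0

Derivation:
t=0-2: P1@Q0 runs 2, rem=10, quantum used, demote→Q1. Q0=[P2,P3,P4] Q1=[P1] Q2=[]
t=2-4: P2@Q0 runs 2, rem=3, quantum used, demote→Q1. Q0=[P3,P4] Q1=[P1,P2] Q2=[]
t=4-5: P3@Q0 runs 1, rem=3, I/O yield, promote→Q0. Q0=[P4,P3] Q1=[P1,P2] Q2=[]
t=5-7: P4@Q0 runs 2, rem=7, quantum used, demote→Q1. Q0=[P3] Q1=[P1,P2,P4] Q2=[]
t=7-8: P3@Q0 runs 1, rem=2, I/O yield, promote→Q0. Q0=[P3] Q1=[P1,P2,P4] Q2=[]
t=8-9: P3@Q0 runs 1, rem=1, I/O yield, promote→Q0. Q0=[P3] Q1=[P1,P2,P4] Q2=[]
t=9-10: P3@Q0 runs 1, rem=0, completes. Q0=[] Q1=[P1,P2,P4] Q2=[]
t=10-14: P1@Q1 runs 4, rem=6, quantum used, demote→Q2. Q0=[] Q1=[P2,P4] Q2=[P1]
t=14-17: P2@Q1 runs 3, rem=0, completes. Q0=[] Q1=[P4] Q2=[P1]
t=17-21: P4@Q1 runs 4, rem=3, quantum used, demote→Q2. Q0=[] Q1=[] Q2=[P1,P4]
t=21-27: P1@Q2 runs 6, rem=0, completes. Q0=[] Q1=[] Q2=[P4]
t=27-30: P4@Q2 runs 3, rem=0, completes. Q0=[] Q1=[] Q2=[]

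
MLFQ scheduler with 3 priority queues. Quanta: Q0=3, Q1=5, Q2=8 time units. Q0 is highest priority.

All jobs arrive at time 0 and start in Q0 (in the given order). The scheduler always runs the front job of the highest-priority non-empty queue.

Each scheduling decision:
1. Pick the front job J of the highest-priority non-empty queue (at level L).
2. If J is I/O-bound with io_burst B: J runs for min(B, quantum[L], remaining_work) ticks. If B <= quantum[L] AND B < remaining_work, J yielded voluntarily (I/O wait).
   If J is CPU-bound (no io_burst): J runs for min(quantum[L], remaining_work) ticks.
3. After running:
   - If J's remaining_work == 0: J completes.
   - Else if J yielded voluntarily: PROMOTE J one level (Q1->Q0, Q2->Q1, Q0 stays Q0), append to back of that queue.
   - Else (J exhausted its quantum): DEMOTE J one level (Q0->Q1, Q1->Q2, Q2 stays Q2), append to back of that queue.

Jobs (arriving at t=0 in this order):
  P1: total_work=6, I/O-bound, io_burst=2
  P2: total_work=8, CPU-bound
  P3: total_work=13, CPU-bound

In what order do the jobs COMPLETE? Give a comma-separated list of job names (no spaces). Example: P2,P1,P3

Answer: P1,P2,P3

Derivation:
t=0-2: P1@Q0 runs 2, rem=4, I/O yield, promote→Q0. Q0=[P2,P3,P1] Q1=[] Q2=[]
t=2-5: P2@Q0 runs 3, rem=5, quantum used, demote→Q1. Q0=[P3,P1] Q1=[P2] Q2=[]
t=5-8: P3@Q0 runs 3, rem=10, quantum used, demote→Q1. Q0=[P1] Q1=[P2,P3] Q2=[]
t=8-10: P1@Q0 runs 2, rem=2, I/O yield, promote→Q0. Q0=[P1] Q1=[P2,P3] Q2=[]
t=10-12: P1@Q0 runs 2, rem=0, completes. Q0=[] Q1=[P2,P3] Q2=[]
t=12-17: P2@Q1 runs 5, rem=0, completes. Q0=[] Q1=[P3] Q2=[]
t=17-22: P3@Q1 runs 5, rem=5, quantum used, demote→Q2. Q0=[] Q1=[] Q2=[P3]
t=22-27: P3@Q2 runs 5, rem=0, completes. Q0=[] Q1=[] Q2=[]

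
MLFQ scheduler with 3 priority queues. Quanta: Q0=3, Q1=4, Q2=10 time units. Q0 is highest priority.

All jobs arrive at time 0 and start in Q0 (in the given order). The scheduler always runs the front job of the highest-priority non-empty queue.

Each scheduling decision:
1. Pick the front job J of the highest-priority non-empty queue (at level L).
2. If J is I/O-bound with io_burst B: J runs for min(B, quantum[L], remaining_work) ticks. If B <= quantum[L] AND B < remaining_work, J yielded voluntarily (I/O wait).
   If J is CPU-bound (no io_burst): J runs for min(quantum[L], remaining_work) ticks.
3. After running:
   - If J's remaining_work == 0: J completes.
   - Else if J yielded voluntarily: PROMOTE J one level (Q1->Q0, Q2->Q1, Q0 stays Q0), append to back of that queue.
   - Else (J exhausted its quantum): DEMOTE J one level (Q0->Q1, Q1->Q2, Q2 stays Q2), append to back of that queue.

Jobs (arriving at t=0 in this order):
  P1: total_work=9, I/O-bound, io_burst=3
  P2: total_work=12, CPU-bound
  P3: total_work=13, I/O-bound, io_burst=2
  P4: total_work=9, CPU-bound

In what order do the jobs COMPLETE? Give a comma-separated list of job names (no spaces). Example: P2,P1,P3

t=0-3: P1@Q0 runs 3, rem=6, I/O yield, promote→Q0. Q0=[P2,P3,P4,P1] Q1=[] Q2=[]
t=3-6: P2@Q0 runs 3, rem=9, quantum used, demote→Q1. Q0=[P3,P4,P1] Q1=[P2] Q2=[]
t=6-8: P3@Q0 runs 2, rem=11, I/O yield, promote→Q0. Q0=[P4,P1,P3] Q1=[P2] Q2=[]
t=8-11: P4@Q0 runs 3, rem=6, quantum used, demote→Q1. Q0=[P1,P3] Q1=[P2,P4] Q2=[]
t=11-14: P1@Q0 runs 3, rem=3, I/O yield, promote→Q0. Q0=[P3,P1] Q1=[P2,P4] Q2=[]
t=14-16: P3@Q0 runs 2, rem=9, I/O yield, promote→Q0. Q0=[P1,P3] Q1=[P2,P4] Q2=[]
t=16-19: P1@Q0 runs 3, rem=0, completes. Q0=[P3] Q1=[P2,P4] Q2=[]
t=19-21: P3@Q0 runs 2, rem=7, I/O yield, promote→Q0. Q0=[P3] Q1=[P2,P4] Q2=[]
t=21-23: P3@Q0 runs 2, rem=5, I/O yield, promote→Q0. Q0=[P3] Q1=[P2,P4] Q2=[]
t=23-25: P3@Q0 runs 2, rem=3, I/O yield, promote→Q0. Q0=[P3] Q1=[P2,P4] Q2=[]
t=25-27: P3@Q0 runs 2, rem=1, I/O yield, promote→Q0. Q0=[P3] Q1=[P2,P4] Q2=[]
t=27-28: P3@Q0 runs 1, rem=0, completes. Q0=[] Q1=[P2,P4] Q2=[]
t=28-32: P2@Q1 runs 4, rem=5, quantum used, demote→Q2. Q0=[] Q1=[P4] Q2=[P2]
t=32-36: P4@Q1 runs 4, rem=2, quantum used, demote→Q2. Q0=[] Q1=[] Q2=[P2,P4]
t=36-41: P2@Q2 runs 5, rem=0, completes. Q0=[] Q1=[] Q2=[P4]
t=41-43: P4@Q2 runs 2, rem=0, completes. Q0=[] Q1=[] Q2=[]

Answer: P1,P3,P2,P4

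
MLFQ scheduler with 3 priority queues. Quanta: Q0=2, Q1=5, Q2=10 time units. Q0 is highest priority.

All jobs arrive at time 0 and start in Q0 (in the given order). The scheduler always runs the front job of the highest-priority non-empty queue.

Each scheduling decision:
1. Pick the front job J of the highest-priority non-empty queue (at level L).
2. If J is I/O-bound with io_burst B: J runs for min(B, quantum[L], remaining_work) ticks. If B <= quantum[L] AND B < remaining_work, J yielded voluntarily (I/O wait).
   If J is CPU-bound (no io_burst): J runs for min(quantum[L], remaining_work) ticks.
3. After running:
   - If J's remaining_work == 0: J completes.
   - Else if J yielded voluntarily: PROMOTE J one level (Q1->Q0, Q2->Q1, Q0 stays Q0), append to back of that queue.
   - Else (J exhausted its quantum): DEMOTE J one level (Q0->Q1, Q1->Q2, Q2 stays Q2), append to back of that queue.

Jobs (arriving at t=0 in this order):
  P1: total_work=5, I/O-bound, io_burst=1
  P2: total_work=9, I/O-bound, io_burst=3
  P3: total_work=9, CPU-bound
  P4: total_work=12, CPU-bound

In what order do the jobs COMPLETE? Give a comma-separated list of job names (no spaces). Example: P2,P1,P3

t=0-1: P1@Q0 runs 1, rem=4, I/O yield, promote→Q0. Q0=[P2,P3,P4,P1] Q1=[] Q2=[]
t=1-3: P2@Q0 runs 2, rem=7, quantum used, demote→Q1. Q0=[P3,P4,P1] Q1=[P2] Q2=[]
t=3-5: P3@Q0 runs 2, rem=7, quantum used, demote→Q1. Q0=[P4,P1] Q1=[P2,P3] Q2=[]
t=5-7: P4@Q0 runs 2, rem=10, quantum used, demote→Q1. Q0=[P1] Q1=[P2,P3,P4] Q2=[]
t=7-8: P1@Q0 runs 1, rem=3, I/O yield, promote→Q0. Q0=[P1] Q1=[P2,P3,P4] Q2=[]
t=8-9: P1@Q0 runs 1, rem=2, I/O yield, promote→Q0. Q0=[P1] Q1=[P2,P3,P4] Q2=[]
t=9-10: P1@Q0 runs 1, rem=1, I/O yield, promote→Q0. Q0=[P1] Q1=[P2,P3,P4] Q2=[]
t=10-11: P1@Q0 runs 1, rem=0, completes. Q0=[] Q1=[P2,P3,P4] Q2=[]
t=11-14: P2@Q1 runs 3, rem=4, I/O yield, promote→Q0. Q0=[P2] Q1=[P3,P4] Q2=[]
t=14-16: P2@Q0 runs 2, rem=2, quantum used, demote→Q1. Q0=[] Q1=[P3,P4,P2] Q2=[]
t=16-21: P3@Q1 runs 5, rem=2, quantum used, demote→Q2. Q0=[] Q1=[P4,P2] Q2=[P3]
t=21-26: P4@Q1 runs 5, rem=5, quantum used, demote→Q2. Q0=[] Q1=[P2] Q2=[P3,P4]
t=26-28: P2@Q1 runs 2, rem=0, completes. Q0=[] Q1=[] Q2=[P3,P4]
t=28-30: P3@Q2 runs 2, rem=0, completes. Q0=[] Q1=[] Q2=[P4]
t=30-35: P4@Q2 runs 5, rem=0, completes. Q0=[] Q1=[] Q2=[]

Answer: P1,P2,P3,P4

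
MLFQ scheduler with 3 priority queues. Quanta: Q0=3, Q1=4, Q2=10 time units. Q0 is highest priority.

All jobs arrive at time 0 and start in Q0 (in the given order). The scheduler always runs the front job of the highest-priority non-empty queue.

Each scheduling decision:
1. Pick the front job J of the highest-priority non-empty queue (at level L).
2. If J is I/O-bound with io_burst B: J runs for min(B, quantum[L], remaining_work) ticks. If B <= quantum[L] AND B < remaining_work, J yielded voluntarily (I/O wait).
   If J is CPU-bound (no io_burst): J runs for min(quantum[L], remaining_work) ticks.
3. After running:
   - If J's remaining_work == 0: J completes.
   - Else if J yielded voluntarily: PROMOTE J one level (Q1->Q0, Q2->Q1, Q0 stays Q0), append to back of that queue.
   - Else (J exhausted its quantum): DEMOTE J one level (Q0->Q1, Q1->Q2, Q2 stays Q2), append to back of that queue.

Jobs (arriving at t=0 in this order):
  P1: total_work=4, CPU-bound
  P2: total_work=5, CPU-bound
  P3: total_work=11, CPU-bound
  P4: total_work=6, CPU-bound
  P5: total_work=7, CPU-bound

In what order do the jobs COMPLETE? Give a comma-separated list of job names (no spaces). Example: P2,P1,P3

t=0-3: P1@Q0 runs 3, rem=1, quantum used, demote→Q1. Q0=[P2,P3,P4,P5] Q1=[P1] Q2=[]
t=3-6: P2@Q0 runs 3, rem=2, quantum used, demote→Q1. Q0=[P3,P4,P5] Q1=[P1,P2] Q2=[]
t=6-9: P3@Q0 runs 3, rem=8, quantum used, demote→Q1. Q0=[P4,P5] Q1=[P1,P2,P3] Q2=[]
t=9-12: P4@Q0 runs 3, rem=3, quantum used, demote→Q1. Q0=[P5] Q1=[P1,P2,P3,P4] Q2=[]
t=12-15: P5@Q0 runs 3, rem=4, quantum used, demote→Q1. Q0=[] Q1=[P1,P2,P3,P4,P5] Q2=[]
t=15-16: P1@Q1 runs 1, rem=0, completes. Q0=[] Q1=[P2,P3,P4,P5] Q2=[]
t=16-18: P2@Q1 runs 2, rem=0, completes. Q0=[] Q1=[P3,P4,P5] Q2=[]
t=18-22: P3@Q1 runs 4, rem=4, quantum used, demote→Q2. Q0=[] Q1=[P4,P5] Q2=[P3]
t=22-25: P4@Q1 runs 3, rem=0, completes. Q0=[] Q1=[P5] Q2=[P3]
t=25-29: P5@Q1 runs 4, rem=0, completes. Q0=[] Q1=[] Q2=[P3]
t=29-33: P3@Q2 runs 4, rem=0, completes. Q0=[] Q1=[] Q2=[]

Answer: P1,P2,P4,P5,P3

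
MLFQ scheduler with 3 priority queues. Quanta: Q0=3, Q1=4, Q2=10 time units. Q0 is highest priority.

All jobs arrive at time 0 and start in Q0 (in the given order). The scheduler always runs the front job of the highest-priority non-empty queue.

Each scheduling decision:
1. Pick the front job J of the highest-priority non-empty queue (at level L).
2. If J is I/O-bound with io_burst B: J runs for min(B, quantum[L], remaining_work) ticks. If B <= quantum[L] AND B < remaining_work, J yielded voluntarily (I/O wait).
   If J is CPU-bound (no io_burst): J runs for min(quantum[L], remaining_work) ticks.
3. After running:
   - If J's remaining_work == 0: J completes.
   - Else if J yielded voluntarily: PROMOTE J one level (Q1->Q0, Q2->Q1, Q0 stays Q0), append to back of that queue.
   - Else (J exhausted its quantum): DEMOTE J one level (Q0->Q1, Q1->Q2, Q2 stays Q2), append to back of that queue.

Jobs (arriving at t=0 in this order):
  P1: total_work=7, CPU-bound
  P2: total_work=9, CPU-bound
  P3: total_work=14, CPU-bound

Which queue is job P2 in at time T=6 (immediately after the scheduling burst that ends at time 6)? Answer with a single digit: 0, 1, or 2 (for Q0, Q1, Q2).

t=0-3: P1@Q0 runs 3, rem=4, quantum used, demote→Q1. Q0=[P2,P3] Q1=[P1] Q2=[]
t=3-6: P2@Q0 runs 3, rem=6, quantum used, demote→Q1. Q0=[P3] Q1=[P1,P2] Q2=[]
t=6-9: P3@Q0 runs 3, rem=11, quantum used, demote→Q1. Q0=[] Q1=[P1,P2,P3] Q2=[]
t=9-13: P1@Q1 runs 4, rem=0, completes. Q0=[] Q1=[P2,P3] Q2=[]
t=13-17: P2@Q1 runs 4, rem=2, quantum used, demote→Q2. Q0=[] Q1=[P3] Q2=[P2]
t=17-21: P3@Q1 runs 4, rem=7, quantum used, demote→Q2. Q0=[] Q1=[] Q2=[P2,P3]
t=21-23: P2@Q2 runs 2, rem=0, completes. Q0=[] Q1=[] Q2=[P3]
t=23-30: P3@Q2 runs 7, rem=0, completes. Q0=[] Q1=[] Q2=[]

Answer: 1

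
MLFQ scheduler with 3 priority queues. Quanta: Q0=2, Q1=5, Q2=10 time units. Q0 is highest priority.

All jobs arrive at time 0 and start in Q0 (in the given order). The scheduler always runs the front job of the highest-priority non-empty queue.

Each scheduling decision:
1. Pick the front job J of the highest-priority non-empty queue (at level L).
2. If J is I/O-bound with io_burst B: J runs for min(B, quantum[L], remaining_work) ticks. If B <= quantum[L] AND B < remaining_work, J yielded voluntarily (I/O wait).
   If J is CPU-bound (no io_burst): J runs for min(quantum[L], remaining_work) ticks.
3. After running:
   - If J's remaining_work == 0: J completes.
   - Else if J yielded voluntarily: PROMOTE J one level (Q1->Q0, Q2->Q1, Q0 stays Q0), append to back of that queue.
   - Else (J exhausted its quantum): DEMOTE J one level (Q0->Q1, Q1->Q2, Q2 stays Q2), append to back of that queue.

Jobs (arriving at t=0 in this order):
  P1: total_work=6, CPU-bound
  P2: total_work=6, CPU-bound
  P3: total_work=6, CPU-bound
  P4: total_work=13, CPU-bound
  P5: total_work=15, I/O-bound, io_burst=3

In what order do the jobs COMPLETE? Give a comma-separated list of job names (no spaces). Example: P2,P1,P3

t=0-2: P1@Q0 runs 2, rem=4, quantum used, demote→Q1. Q0=[P2,P3,P4,P5] Q1=[P1] Q2=[]
t=2-4: P2@Q0 runs 2, rem=4, quantum used, demote→Q1. Q0=[P3,P4,P5] Q1=[P1,P2] Q2=[]
t=4-6: P3@Q0 runs 2, rem=4, quantum used, demote→Q1. Q0=[P4,P5] Q1=[P1,P2,P3] Q2=[]
t=6-8: P4@Q0 runs 2, rem=11, quantum used, demote→Q1. Q0=[P5] Q1=[P1,P2,P3,P4] Q2=[]
t=8-10: P5@Q0 runs 2, rem=13, quantum used, demote→Q1. Q0=[] Q1=[P1,P2,P3,P4,P5] Q2=[]
t=10-14: P1@Q1 runs 4, rem=0, completes. Q0=[] Q1=[P2,P3,P4,P5] Q2=[]
t=14-18: P2@Q1 runs 4, rem=0, completes. Q0=[] Q1=[P3,P4,P5] Q2=[]
t=18-22: P3@Q1 runs 4, rem=0, completes. Q0=[] Q1=[P4,P5] Q2=[]
t=22-27: P4@Q1 runs 5, rem=6, quantum used, demote→Q2. Q0=[] Q1=[P5] Q2=[P4]
t=27-30: P5@Q1 runs 3, rem=10, I/O yield, promote→Q0. Q0=[P5] Q1=[] Q2=[P4]
t=30-32: P5@Q0 runs 2, rem=8, quantum used, demote→Q1. Q0=[] Q1=[P5] Q2=[P4]
t=32-35: P5@Q1 runs 3, rem=5, I/O yield, promote→Q0. Q0=[P5] Q1=[] Q2=[P4]
t=35-37: P5@Q0 runs 2, rem=3, quantum used, demote→Q1. Q0=[] Q1=[P5] Q2=[P4]
t=37-40: P5@Q1 runs 3, rem=0, completes. Q0=[] Q1=[] Q2=[P4]
t=40-46: P4@Q2 runs 6, rem=0, completes. Q0=[] Q1=[] Q2=[]

Answer: P1,P2,P3,P5,P4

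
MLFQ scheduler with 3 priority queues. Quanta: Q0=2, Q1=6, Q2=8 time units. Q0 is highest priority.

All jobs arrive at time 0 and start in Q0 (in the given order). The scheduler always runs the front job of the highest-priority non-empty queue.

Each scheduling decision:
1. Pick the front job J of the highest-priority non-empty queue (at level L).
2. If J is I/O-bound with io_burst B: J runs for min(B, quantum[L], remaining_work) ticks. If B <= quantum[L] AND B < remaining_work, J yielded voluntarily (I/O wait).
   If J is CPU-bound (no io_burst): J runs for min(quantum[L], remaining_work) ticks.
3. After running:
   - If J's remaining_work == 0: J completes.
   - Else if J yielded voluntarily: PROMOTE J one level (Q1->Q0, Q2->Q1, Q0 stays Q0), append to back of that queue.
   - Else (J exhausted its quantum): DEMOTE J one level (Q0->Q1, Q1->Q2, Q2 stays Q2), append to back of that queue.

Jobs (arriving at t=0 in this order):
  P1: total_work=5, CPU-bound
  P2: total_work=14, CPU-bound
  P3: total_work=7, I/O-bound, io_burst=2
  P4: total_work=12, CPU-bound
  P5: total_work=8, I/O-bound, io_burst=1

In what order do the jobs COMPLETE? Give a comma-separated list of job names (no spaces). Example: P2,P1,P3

Answer: P3,P5,P1,P2,P4

Derivation:
t=0-2: P1@Q0 runs 2, rem=3, quantum used, demote→Q1. Q0=[P2,P3,P4,P5] Q1=[P1] Q2=[]
t=2-4: P2@Q0 runs 2, rem=12, quantum used, demote→Q1. Q0=[P3,P4,P5] Q1=[P1,P2] Q2=[]
t=4-6: P3@Q0 runs 2, rem=5, I/O yield, promote→Q0. Q0=[P4,P5,P3] Q1=[P1,P2] Q2=[]
t=6-8: P4@Q0 runs 2, rem=10, quantum used, demote→Q1. Q0=[P5,P3] Q1=[P1,P2,P4] Q2=[]
t=8-9: P5@Q0 runs 1, rem=7, I/O yield, promote→Q0. Q0=[P3,P5] Q1=[P1,P2,P4] Q2=[]
t=9-11: P3@Q0 runs 2, rem=3, I/O yield, promote→Q0. Q0=[P5,P3] Q1=[P1,P2,P4] Q2=[]
t=11-12: P5@Q0 runs 1, rem=6, I/O yield, promote→Q0. Q0=[P3,P5] Q1=[P1,P2,P4] Q2=[]
t=12-14: P3@Q0 runs 2, rem=1, I/O yield, promote→Q0. Q0=[P5,P3] Q1=[P1,P2,P4] Q2=[]
t=14-15: P5@Q0 runs 1, rem=5, I/O yield, promote→Q0. Q0=[P3,P5] Q1=[P1,P2,P4] Q2=[]
t=15-16: P3@Q0 runs 1, rem=0, completes. Q0=[P5] Q1=[P1,P2,P4] Q2=[]
t=16-17: P5@Q0 runs 1, rem=4, I/O yield, promote→Q0. Q0=[P5] Q1=[P1,P2,P4] Q2=[]
t=17-18: P5@Q0 runs 1, rem=3, I/O yield, promote→Q0. Q0=[P5] Q1=[P1,P2,P4] Q2=[]
t=18-19: P5@Q0 runs 1, rem=2, I/O yield, promote→Q0. Q0=[P5] Q1=[P1,P2,P4] Q2=[]
t=19-20: P5@Q0 runs 1, rem=1, I/O yield, promote→Q0. Q0=[P5] Q1=[P1,P2,P4] Q2=[]
t=20-21: P5@Q0 runs 1, rem=0, completes. Q0=[] Q1=[P1,P2,P4] Q2=[]
t=21-24: P1@Q1 runs 3, rem=0, completes. Q0=[] Q1=[P2,P4] Q2=[]
t=24-30: P2@Q1 runs 6, rem=6, quantum used, demote→Q2. Q0=[] Q1=[P4] Q2=[P2]
t=30-36: P4@Q1 runs 6, rem=4, quantum used, demote→Q2. Q0=[] Q1=[] Q2=[P2,P4]
t=36-42: P2@Q2 runs 6, rem=0, completes. Q0=[] Q1=[] Q2=[P4]
t=42-46: P4@Q2 runs 4, rem=0, completes. Q0=[] Q1=[] Q2=[]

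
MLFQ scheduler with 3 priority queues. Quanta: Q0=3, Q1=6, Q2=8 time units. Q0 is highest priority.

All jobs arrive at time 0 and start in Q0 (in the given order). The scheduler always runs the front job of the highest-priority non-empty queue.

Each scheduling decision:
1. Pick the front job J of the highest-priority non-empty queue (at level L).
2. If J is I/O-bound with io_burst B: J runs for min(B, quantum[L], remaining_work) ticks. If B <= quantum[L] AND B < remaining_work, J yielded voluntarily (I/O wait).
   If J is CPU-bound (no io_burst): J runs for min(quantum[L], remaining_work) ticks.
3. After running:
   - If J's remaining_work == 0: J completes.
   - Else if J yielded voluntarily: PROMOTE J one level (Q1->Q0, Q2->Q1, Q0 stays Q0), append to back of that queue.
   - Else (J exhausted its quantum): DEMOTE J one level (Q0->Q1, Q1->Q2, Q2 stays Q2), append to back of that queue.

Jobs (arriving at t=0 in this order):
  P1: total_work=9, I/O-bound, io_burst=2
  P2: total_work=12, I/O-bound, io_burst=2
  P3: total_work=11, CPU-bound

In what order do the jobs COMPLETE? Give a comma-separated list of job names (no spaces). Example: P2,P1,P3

t=0-2: P1@Q0 runs 2, rem=7, I/O yield, promote→Q0. Q0=[P2,P3,P1] Q1=[] Q2=[]
t=2-4: P2@Q0 runs 2, rem=10, I/O yield, promote→Q0. Q0=[P3,P1,P2] Q1=[] Q2=[]
t=4-7: P3@Q0 runs 3, rem=8, quantum used, demote→Q1. Q0=[P1,P2] Q1=[P3] Q2=[]
t=7-9: P1@Q0 runs 2, rem=5, I/O yield, promote→Q0. Q0=[P2,P1] Q1=[P3] Q2=[]
t=9-11: P2@Q0 runs 2, rem=8, I/O yield, promote→Q0. Q0=[P1,P2] Q1=[P3] Q2=[]
t=11-13: P1@Q0 runs 2, rem=3, I/O yield, promote→Q0. Q0=[P2,P1] Q1=[P3] Q2=[]
t=13-15: P2@Q0 runs 2, rem=6, I/O yield, promote→Q0. Q0=[P1,P2] Q1=[P3] Q2=[]
t=15-17: P1@Q0 runs 2, rem=1, I/O yield, promote→Q0. Q0=[P2,P1] Q1=[P3] Q2=[]
t=17-19: P2@Q0 runs 2, rem=4, I/O yield, promote→Q0. Q0=[P1,P2] Q1=[P3] Q2=[]
t=19-20: P1@Q0 runs 1, rem=0, completes. Q0=[P2] Q1=[P3] Q2=[]
t=20-22: P2@Q0 runs 2, rem=2, I/O yield, promote→Q0. Q0=[P2] Q1=[P3] Q2=[]
t=22-24: P2@Q0 runs 2, rem=0, completes. Q0=[] Q1=[P3] Q2=[]
t=24-30: P3@Q1 runs 6, rem=2, quantum used, demote→Q2. Q0=[] Q1=[] Q2=[P3]
t=30-32: P3@Q2 runs 2, rem=0, completes. Q0=[] Q1=[] Q2=[]

Answer: P1,P2,P3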